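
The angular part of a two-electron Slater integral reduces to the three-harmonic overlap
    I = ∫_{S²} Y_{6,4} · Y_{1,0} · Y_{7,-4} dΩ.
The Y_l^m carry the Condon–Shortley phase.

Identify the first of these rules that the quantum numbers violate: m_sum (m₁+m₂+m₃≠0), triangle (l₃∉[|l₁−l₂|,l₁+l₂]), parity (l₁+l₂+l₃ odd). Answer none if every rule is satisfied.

none

m₁+m₂+m₃ = 4 + 0 − 4 = 0  ✓
triangle: |6−1|=5 ≤ l₃=7 ≤ 6+1=7  ✓
parity: l₁+l₂+l₃ = 14 is even  ✓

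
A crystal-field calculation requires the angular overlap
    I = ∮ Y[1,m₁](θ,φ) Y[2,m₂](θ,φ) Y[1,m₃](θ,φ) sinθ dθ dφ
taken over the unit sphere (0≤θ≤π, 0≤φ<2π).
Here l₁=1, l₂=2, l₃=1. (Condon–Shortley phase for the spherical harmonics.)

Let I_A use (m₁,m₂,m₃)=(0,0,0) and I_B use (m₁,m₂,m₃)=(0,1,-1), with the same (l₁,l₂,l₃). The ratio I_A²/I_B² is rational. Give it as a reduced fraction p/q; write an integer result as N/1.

4/3

Same 1,2,1: normalisation and zero-m 3j drop out of the ratio.
A: Δ: 2! 0! 2! / 5! → 1/30; sum: t=1:−1/1 = -1/1; 3j²(1 2 1; 0 0 0) = Δ·Π!·Σ² = 2/15  (sign +1)
B: Δ: 2! 0! 2! / 5! → 1/30; sum: t=1:−1/2 = -1/2; 3j²(1 2 1; 0 1 -1) = Δ·Π!·Σ² = 1/10  (sign -1)
I_A²/I_B² = (2/15)/(1/10) = 4/3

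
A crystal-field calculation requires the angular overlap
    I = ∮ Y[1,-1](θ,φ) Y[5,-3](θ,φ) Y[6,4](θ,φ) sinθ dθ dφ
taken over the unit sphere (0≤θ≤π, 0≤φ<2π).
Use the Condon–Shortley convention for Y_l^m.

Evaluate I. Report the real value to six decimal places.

Rules hold: Σm=0, L=12 even, 4≤6≤6.
N = 3·11·13 = 429
Δ = 0!·2!·10!/13! = 1/858
Racah Σ t=0..0: t=0:+1/14400 = 1/14400
⇒ 3j(1 5 6; 0 0 0)² = 6/143, sgn +1
Racah Σ t=0..0: t=0:+1/161280 = 1/161280
⇒ 3j(1 5 6; -1 -3 4)² = 15/286, sgn +1
4πI² = N·(3j₀)²·(3jₘ)² = 135/143
I = +1·√(0.944056/4π) = 0.27409047

0.274090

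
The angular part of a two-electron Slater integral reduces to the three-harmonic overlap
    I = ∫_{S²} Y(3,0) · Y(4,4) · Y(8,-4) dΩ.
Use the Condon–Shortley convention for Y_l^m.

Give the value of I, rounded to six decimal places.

|3−4|≤8≤3+4 violated ⇒ I = 0

0.000000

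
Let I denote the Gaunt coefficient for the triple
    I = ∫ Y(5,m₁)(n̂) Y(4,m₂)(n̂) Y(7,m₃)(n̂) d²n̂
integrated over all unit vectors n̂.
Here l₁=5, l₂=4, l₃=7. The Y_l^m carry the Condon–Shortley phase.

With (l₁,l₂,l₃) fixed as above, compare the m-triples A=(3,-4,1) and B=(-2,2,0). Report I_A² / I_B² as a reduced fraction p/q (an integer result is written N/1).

49/192

Shared (l₁,l₂,l₃)=(5,4,7): N and (l;000)² cancel in I_A²/I_B².
A: Δ = 2!·8!·6!/17! = 1/6126120; Racah Σ t=0..0: t=0:+1/2073600 = 1/2073600; ⇒ 3j(5 4 7; 3 -4 1)² = 392/109395, sgn +1
B: Δ = 2!·8!·6!/17! = 1/6126120; Racah Σ t=0..2: t=0:+1/7257600 t=1:−1/172800 t=2:+1/69120 = 1/113400; ⇒ 3j(5 4 7; -2 2 0)² = 512/36465, sgn -1
I_A²/I_B² = (392/109395)/(512/36465) = 49/192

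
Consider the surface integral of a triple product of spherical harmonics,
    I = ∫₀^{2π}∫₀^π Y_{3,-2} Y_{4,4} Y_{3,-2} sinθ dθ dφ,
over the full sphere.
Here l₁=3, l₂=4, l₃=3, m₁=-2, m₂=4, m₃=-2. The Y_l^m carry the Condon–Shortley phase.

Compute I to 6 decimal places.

0.214561

Rules hold: Σm=0, L=10 even, 1≤3≤7.
N = 7·9·7 = 441
Δ = 4!·2!·4!/11! = 1/34650
Racah Σ t=1..3: t=1:−1/72 t=2:+1/16 t=3:−1/72 = 5/144
⇒ 3j(3 4 3; 0 0 0)² = 2/77, sgn -1
Racah Σ t=4..4: t=4:+1/576 = 1/576
⇒ 3j(3 4 3; -2 4 -2)² = 5/99, sgn -1
4πI² = N·(3j₀)²·(3jₘ)² = 70/121
I = +1·√(0.578512/4π) = 0.21456131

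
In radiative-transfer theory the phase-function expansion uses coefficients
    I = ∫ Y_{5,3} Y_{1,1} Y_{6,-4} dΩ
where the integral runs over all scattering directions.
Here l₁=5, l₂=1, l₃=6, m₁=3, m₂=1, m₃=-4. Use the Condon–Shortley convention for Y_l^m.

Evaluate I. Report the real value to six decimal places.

0.274090

Checks pass: Σm=0; 12 even; l₃=6∈[4,6].
(2·5+1)(2·1+1)(2·6+1) = 429
Δ: 0! 10! 2! / 13! → 1/858
sum: t=0:+1/14400 = 1/14400
3j²(5 1 6; 0 0 0) = Δ·Π!·Σ² = 6/143  (sign +1)
sum: t=0:+1/161280 = 1/161280
3j²(5 1 6; 3 1 -4) = Δ·Π!·Σ² = 15/286  (sign +1)
combine: 4πI² = 429·6/143·15/286 = 135/143
take √, sign +1: I = 0.27409047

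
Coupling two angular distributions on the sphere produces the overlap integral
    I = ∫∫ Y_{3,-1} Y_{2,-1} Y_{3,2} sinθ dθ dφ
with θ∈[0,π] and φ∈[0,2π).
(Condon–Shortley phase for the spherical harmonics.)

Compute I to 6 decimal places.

m-sum 0 ✓  L=8 even ✓  1≤3≤5 ✓
Π(2lᵢ+1) = 7×5×7 = 245
triangle coeff Δ(3,2,3) = 1/3780
Σ_t [0,2]: t=0:+1/24 t=1:−1/4 t=2:+1/24 = -1/6
(3j)²=4/105 [(3 2 3; 0 0 0)], sign=+1
Σ_t [0,1]: t=0:+1/48 t=1:−1/12 = -1/16
(3j)²=1/28 [(3 2 3; -1 -1 2)], sign=+1
⇒ 4πI² = 1/3
I = (+1)√(1/3/(4π)) = 0.16286750

0.162868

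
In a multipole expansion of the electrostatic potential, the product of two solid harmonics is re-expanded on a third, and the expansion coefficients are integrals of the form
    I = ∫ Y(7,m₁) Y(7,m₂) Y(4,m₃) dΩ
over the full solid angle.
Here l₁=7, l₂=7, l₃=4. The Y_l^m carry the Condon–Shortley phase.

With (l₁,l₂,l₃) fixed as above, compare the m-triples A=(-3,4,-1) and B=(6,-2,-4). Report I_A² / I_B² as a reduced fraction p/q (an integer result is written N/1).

l's match ⇒ only the (l;m) 3-j factors differ between A and B.
A: triangle coeff Δ(7,7,4) = 1/58198140; Σ_t [7,10]: t=7:−1/4354560 t=8:+1/1935360 t=9:−1/8709120 t=10:+1/522547200 = 13/74649600; (3j)²=91/11628 [(7 7 4; -3 4 -1)], sign=-1
B: triangle coeff Δ(7,7,4) = 1/58198140; Σ_t [1,1]: t=1:−1/209018880 = -1/209018880; (3j)²=25/5814 [(7 7 4; 6 -2 -4)], sign=-1
I_A²/I_B² = (91/11628)/(25/5814) = 91/50

91/50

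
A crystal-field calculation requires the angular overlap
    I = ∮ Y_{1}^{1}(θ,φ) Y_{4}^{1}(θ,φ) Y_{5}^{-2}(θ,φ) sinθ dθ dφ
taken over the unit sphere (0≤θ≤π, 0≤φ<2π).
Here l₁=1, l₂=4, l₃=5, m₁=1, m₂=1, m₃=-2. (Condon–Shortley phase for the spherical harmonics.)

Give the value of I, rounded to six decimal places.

0.225034

Checks pass: Σm=0; 10 even; l₃=5∈[3,5].
(2·1+1)(2·4+1)(2·5+1) = 297
Δ: 0! 2! 8! / 11! → 1/495
sum: t=0:+1/576 = 1/576
3j²(1 4 5; 0 0 0) = Δ·Π!·Σ² = 5/99  (sign -1)
sum: t=0:+1/1440 = 1/1440
3j²(1 4 5; 1 1 -2) = Δ·Π!·Σ² = 7/165  (sign -1)
combine: 4πI² = 297·5/99·7/165 = 7/11
take √, sign +1: I = 0.22503380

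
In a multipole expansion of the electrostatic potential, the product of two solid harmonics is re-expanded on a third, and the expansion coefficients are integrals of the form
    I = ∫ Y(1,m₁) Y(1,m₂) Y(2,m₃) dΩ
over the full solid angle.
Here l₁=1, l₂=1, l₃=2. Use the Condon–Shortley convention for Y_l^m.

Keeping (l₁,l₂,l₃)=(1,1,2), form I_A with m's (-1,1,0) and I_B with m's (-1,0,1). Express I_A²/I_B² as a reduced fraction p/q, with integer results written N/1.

Same 1,1,2: normalisation and zero-m 3j drop out of the ratio.
A: Δ: 0! 2! 2! / 5! → 1/30; sum: t=0:+1/4 = 1/4; 3j²(1 1 2; -1 1 0) = Δ·Π!·Σ² = 1/30  (sign +1)
B: Δ: 0! 2! 2! / 5! → 1/30; sum: t=0:+1/2 = 1/2; 3j²(1 1 2; -1 0 1) = Δ·Π!·Σ² = 1/10  (sign -1)
I_A²/I_B² = (1/30)/(1/10) = 1/3

1/3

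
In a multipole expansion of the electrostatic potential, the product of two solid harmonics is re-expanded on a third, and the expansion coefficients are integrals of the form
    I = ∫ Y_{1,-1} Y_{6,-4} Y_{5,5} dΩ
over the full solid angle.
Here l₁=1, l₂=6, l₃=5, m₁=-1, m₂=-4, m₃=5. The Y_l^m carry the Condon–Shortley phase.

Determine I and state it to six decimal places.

Rules hold: Σm=0, L=12 even, 5≤5≤7.
N = 3·13·11 = 429
Δ = 2!·0!·10!/13! = 1/858
Racah Σ t=1..1: t=1:−1/14400 = -1/14400
⇒ 3j(1 6 5; 0 0 0)² = 6/143, sgn +1
Racah Σ t=2..2: t=2:+1/7257600 = 1/7257600
⇒ 3j(1 6 5; -1 -4 5)² = 1/858, sgn +1
4πI² = N·(3j₀)²·(3jₘ)² = 3/143
I = +1·√(0.020979/4π) = 0.04085899

0.040859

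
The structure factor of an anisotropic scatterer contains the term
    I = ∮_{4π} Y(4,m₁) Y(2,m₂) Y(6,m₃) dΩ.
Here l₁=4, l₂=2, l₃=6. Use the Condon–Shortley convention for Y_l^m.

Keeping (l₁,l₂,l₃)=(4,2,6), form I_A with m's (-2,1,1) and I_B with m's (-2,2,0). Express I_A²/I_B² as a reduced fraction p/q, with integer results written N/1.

Shared (l₁,l₂,l₃)=(4,2,6): N and (l;000)² cancel in I_A²/I_B².
A: Δ = 0!·8!·4!/13! = 1/6435; Racah Σ t=0..0: t=0:+1/8640 = 1/8640; ⇒ 3j(4 2 6; -2 1 1)² = 14/1287, sgn -1
B: Δ = 0!·8!·4!/13! = 1/6435; Racah Σ t=0..0: t=0:+1/34560 = 1/34560; ⇒ 3j(4 2 6; -2 2 0)² = 1/429, sgn +1
I_A²/I_B² = (14/1287)/(1/429) = 14/3

14/3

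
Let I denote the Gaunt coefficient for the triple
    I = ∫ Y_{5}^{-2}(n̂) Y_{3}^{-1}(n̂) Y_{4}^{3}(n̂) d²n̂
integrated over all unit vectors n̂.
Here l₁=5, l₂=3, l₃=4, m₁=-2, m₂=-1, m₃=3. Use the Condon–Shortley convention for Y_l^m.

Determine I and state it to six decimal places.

Checks pass: Σm=0; 12 even; l₃=4∈[2,8].
(2·5+1)(2·3+1)(2·4+1) = 693
Δ: 4! 6! 2! / 13! → 1/180180
sum: t=1:−1/576 t=2:+1/144 t=3:−1/576 = 1/288
3j²(5 3 4; 0 0 0) = Δ·Π!·Σ² = 20/1001  (sign +1)
sum: t=1:−1/4320 t=2:+1/960 = 7/8640
3j²(5 3 4; -2 -1 3) = Δ·Π!·Σ² = 343/12870  (sign -1)
combine: 4πI² = 693·20/1001·343/12870 = 686/1859
take √, sign -1: I = -0.17136315

-0.171363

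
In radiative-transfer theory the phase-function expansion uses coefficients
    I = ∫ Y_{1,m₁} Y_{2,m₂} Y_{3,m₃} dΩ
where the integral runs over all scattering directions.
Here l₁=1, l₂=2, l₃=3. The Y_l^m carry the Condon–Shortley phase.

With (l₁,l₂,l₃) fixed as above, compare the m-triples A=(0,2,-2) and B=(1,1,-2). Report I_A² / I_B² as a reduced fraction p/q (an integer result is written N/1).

Same 1,2,3: normalisation and zero-m 3j drop out of the ratio.
A: Δ: 0! 2! 4! / 7! → 1/105; sum: t=0:+1/24 = 1/24; 3j²(1 2 3; 0 2 -2) = Δ·Π!·Σ² = 1/21  (sign -1)
B: Δ: 0! 2! 4! / 7! → 1/105; sum: t=0:+1/12 = 1/12; 3j²(1 2 3; 1 1 -2) = Δ·Π!·Σ² = 2/21  (sign -1)
I_A²/I_B² = (1/21)/(2/21) = 1/2

1/2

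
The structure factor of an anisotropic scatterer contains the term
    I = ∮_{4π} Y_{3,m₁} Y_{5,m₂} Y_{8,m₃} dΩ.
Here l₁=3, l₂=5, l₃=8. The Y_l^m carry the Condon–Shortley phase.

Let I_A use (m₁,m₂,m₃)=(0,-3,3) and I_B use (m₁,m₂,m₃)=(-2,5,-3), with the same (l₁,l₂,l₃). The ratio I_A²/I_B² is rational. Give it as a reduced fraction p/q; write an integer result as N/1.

150/1

l's match ⇒ only the (l;m) 3-j factors differ between A and B.
A: triangle coeff Δ(3,5,8) = 1/136136; Σ_t [0,0]: t=0:+1/2903040 = 1/2903040; (3j)²=75/6188 [(3 5 8; 0 -3 3)], sign=-1
B: triangle coeff Δ(3,5,8) = 1/136136; Σ_t [0,0]: t=0:+1/435456000 = 1/435456000; (3j)²=1/12376 [(3 5 8; -2 5 -3)], sign=-1
I_A²/I_B² = (75/6188)/(1/12376) = 150/1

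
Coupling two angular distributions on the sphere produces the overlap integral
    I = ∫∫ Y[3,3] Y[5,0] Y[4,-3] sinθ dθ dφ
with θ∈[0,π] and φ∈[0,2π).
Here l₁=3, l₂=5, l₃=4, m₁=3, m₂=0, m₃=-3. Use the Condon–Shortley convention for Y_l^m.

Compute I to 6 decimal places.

Checks pass: Σm=0; 12 even; l₃=4∈[2,8].
(2·3+1)(2·5+1)(2·4+1) = 693
Δ: 4! 2! 6! / 13! → 1/180180
sum: t=1:−1/576 t=2:+1/144 t=3:−1/576 = 1/288
3j²(3 5 4; 0 0 0) = Δ·Π!·Σ² = 20/1001  (sign +1)
sum: t=0:+1/5760 = 1/5760
3j²(3 5 4; 3 0 -3) = Δ·Π!·Σ² = 5/572  (sign -1)
combine: 4πI² = 693·20/1001·5/572 = 225/1859
take √, sign -1: I = -0.09814013

-0.098140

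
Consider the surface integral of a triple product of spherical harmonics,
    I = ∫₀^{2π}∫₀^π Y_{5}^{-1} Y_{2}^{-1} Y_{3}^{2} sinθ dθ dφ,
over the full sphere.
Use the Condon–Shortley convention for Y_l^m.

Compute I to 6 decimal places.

-0.117387

m-sum 0 ✓  L=10 even ✓  3≤3≤7 ✓
Π(2lᵢ+1) = 11×5×7 = 385
triangle coeff Δ(5,2,3) = 1/2310
Σ_t [2,2]: t=2:+1/144 = 1/144
(3j)²=10/231 [(5 2 3; 0 0 0)], sign=-1
Σ_t [1,1]: t=1:−1/720 = -1/720
(3j)²=4/385 [(5 2 3; -1 -1 2)], sign=+1
⇒ 4πI² = 40/231
I = (-1)√(40/231/(4π)) = -0.11738675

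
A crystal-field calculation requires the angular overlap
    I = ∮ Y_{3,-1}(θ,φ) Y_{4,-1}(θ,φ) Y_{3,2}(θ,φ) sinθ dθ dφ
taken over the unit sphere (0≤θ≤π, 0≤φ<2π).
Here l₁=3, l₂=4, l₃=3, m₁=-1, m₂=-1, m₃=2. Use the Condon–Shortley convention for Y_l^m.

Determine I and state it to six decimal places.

0.145070

Checks pass: Σm=0; 10 even; l₃=3∈[1,7].
(2·3+1)(2·4+1)(2·3+1) = 441
Δ: 4! 2! 4! / 11! → 1/34650
sum: t=1:−1/72 t=2:+1/16 t=3:−1/72 = 5/144
3j²(3 4 3; 0 0 0) = Δ·Π!·Σ² = 2/77  (sign -1)
sum: t=2:+1/48 t=3:−1/144 = 1/72
3j²(3 4 3; -1 -1 2) = Δ·Π!·Σ² = 16/693  (sign -1)
combine: 4πI² = 441·2/77·16/693 = 32/121
take √, sign +1: I = 0.14506992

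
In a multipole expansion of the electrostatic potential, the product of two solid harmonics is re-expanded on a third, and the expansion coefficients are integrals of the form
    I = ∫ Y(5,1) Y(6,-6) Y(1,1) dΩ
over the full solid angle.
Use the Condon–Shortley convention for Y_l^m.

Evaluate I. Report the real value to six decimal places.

1 − 6 + 1 = -4 ≠ 0: azimuthal integral kills it; I = 0

0.000000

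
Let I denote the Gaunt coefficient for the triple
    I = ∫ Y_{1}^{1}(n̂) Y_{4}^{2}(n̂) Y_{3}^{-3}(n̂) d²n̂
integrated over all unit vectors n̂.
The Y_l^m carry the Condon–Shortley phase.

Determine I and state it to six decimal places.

0.061558

Rules hold: Σm=0, L=8 even, 3≤3≤5.
N = 3·9·7 = 189
Δ = 2!·0!·6!/9! = 1/252
Racah Σ t=1..1: t=1:−1/36 = -1/36
⇒ 3j(1 4 3; 0 0 0)² = 4/63, sgn +1
Racah Σ t=0..0: t=0:+1/1440 = 1/1440
⇒ 3j(1 4 3; 1 2 -3)² = 1/252, sgn +1
4πI² = N·(3j₀)²·(3jₘ)² = 1/21
I = +1·√(0.047619/4π) = 0.06155813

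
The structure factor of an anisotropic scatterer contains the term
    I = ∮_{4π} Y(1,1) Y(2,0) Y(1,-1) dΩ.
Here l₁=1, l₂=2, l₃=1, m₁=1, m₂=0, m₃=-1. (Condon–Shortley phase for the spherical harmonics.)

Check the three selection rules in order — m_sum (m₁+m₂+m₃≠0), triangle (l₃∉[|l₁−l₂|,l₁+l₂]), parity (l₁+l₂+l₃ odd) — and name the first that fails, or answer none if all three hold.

none

m₁+m₂+m₃ = 1 + 0 − 1 = 0  ✓
triangle: |1−2|=1 ≤ l₃=1 ≤ 1+2=3  ✓
parity: l₁+l₂+l₃ = 4 is even  ✓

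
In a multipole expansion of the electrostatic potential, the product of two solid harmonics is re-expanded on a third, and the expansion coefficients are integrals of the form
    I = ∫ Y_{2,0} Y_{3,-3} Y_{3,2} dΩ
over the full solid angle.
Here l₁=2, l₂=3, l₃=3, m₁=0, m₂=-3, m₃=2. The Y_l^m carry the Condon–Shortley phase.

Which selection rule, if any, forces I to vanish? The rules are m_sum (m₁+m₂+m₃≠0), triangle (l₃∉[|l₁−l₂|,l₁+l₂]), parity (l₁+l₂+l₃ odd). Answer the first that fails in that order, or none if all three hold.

m₁+m₂+m₃ = 0 − 3 + 2 = -1  ✗
triangle: |2−3|=1 ≤ l₃=3 ≤ 2+3=5
parity: l₁+l₂+l₃ = 8 is even

m_sum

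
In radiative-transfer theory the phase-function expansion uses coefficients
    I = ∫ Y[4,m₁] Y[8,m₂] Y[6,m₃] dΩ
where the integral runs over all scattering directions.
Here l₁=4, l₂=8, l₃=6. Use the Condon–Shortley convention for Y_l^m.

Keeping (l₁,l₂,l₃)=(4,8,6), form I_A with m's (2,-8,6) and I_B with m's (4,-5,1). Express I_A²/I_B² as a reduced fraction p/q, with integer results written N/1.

11/10

Shared (l₁,l₂,l₃)=(4,8,6): N and (l;000)² cancel in I_A²/I_B².
A: Δ = 6!·2!·10!/19! = 1/23279256; Racah Σ t=0..0: t=0:+1/5225472000 = 1/5225472000; ⇒ 3j(4 8 6; 2 -8 6)² = 22/969, sgn +1
B: Δ = 6!·2!·10!/19! = 1/23279256; Racah Σ t=0..0: t=0:+1/43545600 = 1/43545600; ⇒ 3j(4 8 6; 4 -5 1)² = 20/969, sgn -1
I_A²/I_B² = (22/969)/(20/969) = 11/10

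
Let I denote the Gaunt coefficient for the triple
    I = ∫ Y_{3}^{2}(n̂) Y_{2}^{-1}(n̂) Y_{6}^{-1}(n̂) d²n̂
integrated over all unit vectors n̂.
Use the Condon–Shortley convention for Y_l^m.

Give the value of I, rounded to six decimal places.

0.000000

|3−2|≤6≤3+2 violated ⇒ I = 0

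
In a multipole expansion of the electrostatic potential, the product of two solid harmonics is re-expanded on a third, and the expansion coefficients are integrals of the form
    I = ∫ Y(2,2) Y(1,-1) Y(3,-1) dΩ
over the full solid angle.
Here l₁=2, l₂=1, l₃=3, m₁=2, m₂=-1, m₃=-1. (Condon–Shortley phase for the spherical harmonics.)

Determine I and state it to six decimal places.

Checks pass: Σm=0; 6 even; l₃=3∈[1,3].
(2·2+1)(2·1+1)(2·3+1) = 105
Δ: 0! 4! 2! / 7! → 1/105
sum: t=0:+1/4 = 1/4
3j²(2 1 3; 0 0 0) = Δ·Π!·Σ² = 3/35  (sign -1)
sum: t=0:+1/48 = 1/48
3j²(2 1 3; 2 -1 -1) = Δ·Π!·Σ² = 1/105  (sign +1)
combine: 4πI² = 105·3/35·1/105 = 3/35
take √, sign -1: I = -0.08258890

-0.082589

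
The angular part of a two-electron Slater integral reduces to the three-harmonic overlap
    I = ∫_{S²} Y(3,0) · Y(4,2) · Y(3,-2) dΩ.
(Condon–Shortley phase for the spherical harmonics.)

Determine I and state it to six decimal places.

Rules hold: Σm=0, L=10 even, 1≤3≤7.
N = 7·9·7 = 441
Δ = 4!·2!·4!/11! = 1/34650
Racah Σ t=1..3: t=1:−1/72 t=2:+1/16 t=3:−1/72 = 5/144
⇒ 3j(3 4 3; 0 0 0)² = 2/77, sgn -1
Racah Σ t=2..3: t=2:+1/96 t=3:−1/72 = -1/288
⇒ 3j(3 4 3; 0 2 -2)² = 1/462, sgn +1
4πI² = N·(3j₀)²·(3jₘ)² = 3/121
I = -1·√(0.0247934/4π) = -0.04441841

-0.044418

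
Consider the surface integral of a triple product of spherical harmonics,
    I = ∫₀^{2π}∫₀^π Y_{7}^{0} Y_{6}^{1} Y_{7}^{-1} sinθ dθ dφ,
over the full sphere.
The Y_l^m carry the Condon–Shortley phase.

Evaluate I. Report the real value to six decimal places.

Checks pass: Σm=0; 20 even; l₃=7∈[1,13].
(2·7+1)(2·6+1)(2·7+1) = 2925
Δ: 6! 8! 6! / 21! → 1/2444321880
sum: t=0:+1/2612736000 t=1:−1/20736000 t=2:+1/1658880 t=3:−1/746496 t=4:+1/1658880 t=5:−1/20736000 t=6:+1/2612736000 = -1/4354560
3j²(7 6 7; 0 0 0) = Δ·Π!·Σ² = 1000/138567  (sign +1)
sum: t=1:−1/124416000 t=2:+1/4147200 t=3:−1/995328 t=4:+1/1244160 t=5:−1/8294400 t=6:+1/435456000 = -1/11612160
3j²(7 6 7; 0 1 -1) = Δ·Π!·Σ² = 125/92378  (sign -1)
combine: 4πI² = 2925·1000/138567·125/92378 = 4687500/164109517
take √, sign -1: I = -0.04767589

-0.047676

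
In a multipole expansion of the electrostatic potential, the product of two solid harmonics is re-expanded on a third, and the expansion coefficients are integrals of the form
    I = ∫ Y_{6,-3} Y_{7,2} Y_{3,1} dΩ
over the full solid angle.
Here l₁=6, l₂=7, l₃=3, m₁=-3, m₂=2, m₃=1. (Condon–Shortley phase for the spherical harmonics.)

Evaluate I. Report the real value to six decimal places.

Checks pass: Σm=0; 16 even; l₃=3∈[1,13].
(2·6+1)(2·7+1)(2·3+1) = 1365
Δ: 10! 2! 4! / 17! → 1/2042040
sum: t=4:+1/207360 t=5:−1/57600 t=6:+1/207360 = -1/129600
3j²(6 7 3; 0 0 0) = Δ·Π!·Σ² = 168/12155  (sign +1)
sum: t=7:−1/241920 t=8:+1/483840 t=9:−1/17418240 = -37/17418240
3j²(6 7 3; -3 2 1) = Δ·Π!·Σ² = 1369/136136  (sign -1)
combine: 4πI² = 1365·168/12155·1369/136136 = 86247/454597
take √, sign -1: I = -0.12287224

-0.122872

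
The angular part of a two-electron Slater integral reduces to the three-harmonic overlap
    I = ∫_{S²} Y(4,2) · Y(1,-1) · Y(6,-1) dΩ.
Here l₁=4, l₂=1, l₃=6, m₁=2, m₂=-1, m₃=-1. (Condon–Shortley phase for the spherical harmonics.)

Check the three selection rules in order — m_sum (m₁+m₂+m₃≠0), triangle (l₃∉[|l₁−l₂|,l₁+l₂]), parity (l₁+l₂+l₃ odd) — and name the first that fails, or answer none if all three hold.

azimuthal sum: 2 − 1 − 1 = 0  ✓
3 ≤ 6 ≤ 5 (triangle on l)  ✗
L = 4 + 1 + 6 = 11 (odd)

triangle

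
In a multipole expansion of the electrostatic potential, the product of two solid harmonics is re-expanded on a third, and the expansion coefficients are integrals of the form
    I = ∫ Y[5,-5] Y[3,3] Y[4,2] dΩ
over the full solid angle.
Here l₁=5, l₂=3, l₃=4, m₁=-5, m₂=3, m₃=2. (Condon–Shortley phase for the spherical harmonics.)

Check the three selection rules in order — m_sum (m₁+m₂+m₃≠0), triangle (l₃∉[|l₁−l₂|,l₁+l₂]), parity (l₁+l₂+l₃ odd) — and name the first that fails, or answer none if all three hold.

none

m₁+m₂+m₃ = -5 + 3 + 2 = 0  ✓
triangle: |5−3|=2 ≤ l₃=4 ≤ 5+3=8  ✓
parity: l₁+l₂+l₃ = 12 is even  ✓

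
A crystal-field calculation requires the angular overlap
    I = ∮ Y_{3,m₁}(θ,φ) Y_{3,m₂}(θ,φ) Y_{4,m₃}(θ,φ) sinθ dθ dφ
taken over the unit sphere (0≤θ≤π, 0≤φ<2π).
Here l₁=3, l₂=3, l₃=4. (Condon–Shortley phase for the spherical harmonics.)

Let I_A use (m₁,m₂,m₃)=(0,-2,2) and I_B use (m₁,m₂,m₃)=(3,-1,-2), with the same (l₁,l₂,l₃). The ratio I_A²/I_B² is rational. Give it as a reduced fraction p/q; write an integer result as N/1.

1/18

Shared (l₁,l₂,l₃)=(3,3,4): N and (l;000)² cancel in I_A²/I_B².
A: Δ = 2!·4!·4!/11! = 1/34650; Racah Σ t=0..1: t=0:+1/72 t=1:−1/96 = 1/288; ⇒ 3j(3 3 4; 0 -2 2)² = 1/462, sgn +1
B: Δ = 2!·4!·4!/11! = 1/34650; Racah Σ t=0..0: t=0:+1/192 = 1/192; ⇒ 3j(3 3 4; 3 -1 -2)² = 3/77, sgn +1
I_A²/I_B² = (1/462)/(3/77) = 1/18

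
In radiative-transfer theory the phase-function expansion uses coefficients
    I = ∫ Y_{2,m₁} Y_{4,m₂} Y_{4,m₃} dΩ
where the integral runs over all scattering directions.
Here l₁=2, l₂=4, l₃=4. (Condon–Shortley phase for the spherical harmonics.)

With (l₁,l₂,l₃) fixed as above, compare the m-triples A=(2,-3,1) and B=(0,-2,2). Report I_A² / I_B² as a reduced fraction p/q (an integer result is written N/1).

189/32

l's match ⇒ only the (l;m) 3-j factors differ between A and B.
A: triangle coeff Δ(2,4,4) = 1/13860; Σ_t [0,0]: t=0:+1/480 = 1/480; (3j)²=3/110 [(2 4 4; 2 -3 1)], sign=-1
B: triangle coeff Δ(2,4,4) = 1/13860; Σ_t [0,2]: t=0:+1/192 t=1:−1/120 t=2:+1/2880 = -1/360; (3j)²=16/3465 [(2 4 4; 0 -2 2)], sign=-1
I_A²/I_B² = (3/110)/(16/3465) = 189/32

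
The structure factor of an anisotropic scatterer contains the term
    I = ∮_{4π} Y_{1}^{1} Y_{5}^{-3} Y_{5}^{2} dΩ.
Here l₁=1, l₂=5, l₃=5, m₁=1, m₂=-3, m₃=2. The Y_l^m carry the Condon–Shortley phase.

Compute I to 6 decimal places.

L=11 odd ⇒ parity kills the (l;000) factor ⇒ I = 0

0.000000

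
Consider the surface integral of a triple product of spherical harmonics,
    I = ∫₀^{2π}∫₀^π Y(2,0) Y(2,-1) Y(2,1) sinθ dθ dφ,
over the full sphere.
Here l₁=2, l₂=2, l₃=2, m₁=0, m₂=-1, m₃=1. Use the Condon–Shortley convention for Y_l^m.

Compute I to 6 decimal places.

-0.090112

Checks pass: Σm=0; 6 even; l₃=2∈[0,4].
(2·2+1)(2·2+1)(2·2+1) = 125
Δ: 2! 2! 2! / 7! → 1/630
sum: t=0:+1/8 t=1:−1/1 t=2:+1/8 = -3/4
3j²(2 2 2; 0 0 0) = Δ·Π!·Σ² = 2/35  (sign -1)
sum: t=0:+1/4 t=1:−1/2 = -1/4
3j²(2 2 2; 0 -1 1) = Δ·Π!·Σ² = 1/70  (sign +1)
combine: 4πI² = 125·2/35·1/70 = 5/49
take √, sign -1: I = -0.09011188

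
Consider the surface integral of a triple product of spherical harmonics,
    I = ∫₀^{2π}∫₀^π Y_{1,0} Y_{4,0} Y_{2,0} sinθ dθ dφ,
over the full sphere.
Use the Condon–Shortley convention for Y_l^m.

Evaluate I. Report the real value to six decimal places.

|1−4|≤2≤1+4 violated ⇒ I = 0

0.000000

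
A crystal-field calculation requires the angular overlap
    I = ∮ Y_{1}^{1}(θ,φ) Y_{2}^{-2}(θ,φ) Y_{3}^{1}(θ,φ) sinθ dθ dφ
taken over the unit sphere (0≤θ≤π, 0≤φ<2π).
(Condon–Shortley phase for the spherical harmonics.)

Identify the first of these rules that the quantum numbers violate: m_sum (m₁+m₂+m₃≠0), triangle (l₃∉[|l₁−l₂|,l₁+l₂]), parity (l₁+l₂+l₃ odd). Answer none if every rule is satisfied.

none

m₁+m₂+m₃ = 1 − 2 + 1 = 0  ✓
triangle: |1−2|=1 ≤ l₃=3 ≤ 1+2=3  ✓
parity: l₁+l₂+l₃ = 6 is even  ✓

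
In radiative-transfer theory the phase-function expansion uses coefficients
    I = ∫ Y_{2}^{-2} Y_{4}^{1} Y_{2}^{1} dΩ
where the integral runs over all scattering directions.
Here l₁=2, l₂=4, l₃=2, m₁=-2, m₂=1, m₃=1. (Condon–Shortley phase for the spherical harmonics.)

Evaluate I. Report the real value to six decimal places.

-0.090112

m-sum 0 ✓  L=8 even ✓  2≤2≤6 ✓
Π(2lᵢ+1) = 5×9×5 = 225
triangle coeff Δ(2,4,2) = 1/630
Σ_t [2,2]: t=2:+1/16 = 1/16
(3j)²=2/35 [(2 4 2; 0 0 0)], sign=+1
Σ_t [4,4]: t=4:+1/144 = 1/144
(3j)²=1/126 [(2 4 2; -2 1 1)], sign=-1
⇒ 4πI² = 5/49
I = (-1)√(5/49/(4π)) = -0.09011188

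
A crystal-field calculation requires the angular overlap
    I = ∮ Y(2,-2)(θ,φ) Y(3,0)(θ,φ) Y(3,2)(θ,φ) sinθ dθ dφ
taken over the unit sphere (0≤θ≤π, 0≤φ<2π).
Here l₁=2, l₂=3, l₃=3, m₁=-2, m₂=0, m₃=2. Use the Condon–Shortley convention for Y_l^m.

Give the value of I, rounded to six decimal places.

Rules hold: Σm=0, L=8 even, 1≤3≤5.
N = 5·7·7 = 245
Δ = 2!·2!·4!/9! = 1/3780
Racah Σ t=0..2: t=0:+1/24 t=1:−1/4 t=2:+1/24 = -1/6
⇒ 3j(2 3 3; 0 0 0)² = 4/105, sgn +1
Racah Σ t=2..2: t=2:+1/24 = 1/24
⇒ 3j(2 3 3; -2 0 2)² = 1/21, sgn -1
4πI² = N·(3j₀)²·(3jₘ)² = 4/9
I = -1·√(0.444444/4π) = -0.18806319

-0.188063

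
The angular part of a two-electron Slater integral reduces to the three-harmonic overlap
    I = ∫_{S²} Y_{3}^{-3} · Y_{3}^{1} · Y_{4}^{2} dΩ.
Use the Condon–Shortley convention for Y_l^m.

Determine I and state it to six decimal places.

-0.188451

m-sum 0 ✓  L=10 even ✓  0≤4≤6 ✓
Π(2lᵢ+1) = 7×7×9 = 441
triangle coeff Δ(3,3,4) = 1/34650
Σ_t [0,2]: t=0:+1/72 t=1:−1/16 t=2:+1/72 = -5/144
(3j)²=2/77 [(3 3 4; 0 0 0)], sign=-1
Σ_t [2,2]: t=2:+1/192 = 1/192
(3j)²=3/77 [(3 3 4; -3 1 2)], sign=+1
⇒ 4πI² = 54/121
I = (-1)√(54/121/(4π)) = -0.18845135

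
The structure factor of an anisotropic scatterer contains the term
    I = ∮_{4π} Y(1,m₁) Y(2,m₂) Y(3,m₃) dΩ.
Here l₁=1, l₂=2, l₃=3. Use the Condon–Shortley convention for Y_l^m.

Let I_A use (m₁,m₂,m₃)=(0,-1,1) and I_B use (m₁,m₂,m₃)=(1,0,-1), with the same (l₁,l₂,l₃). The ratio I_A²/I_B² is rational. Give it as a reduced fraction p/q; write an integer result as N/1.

4/3

Same 1,2,3: normalisation and zero-m 3j drop out of the ratio.
A: Δ: 0! 2! 4! / 7! → 1/105; sum: t=0:+1/6 = 1/6; 3j²(1 2 3; 0 -1 1) = Δ·Π!·Σ² = 8/105  (sign +1)
B: Δ: 0! 2! 4! / 7! → 1/105; sum: t=0:+1/8 = 1/8; 3j²(1 2 3; 1 0 -1) = Δ·Π!·Σ² = 2/35  (sign +1)
I_A²/I_B² = (8/105)/(2/35) = 4/3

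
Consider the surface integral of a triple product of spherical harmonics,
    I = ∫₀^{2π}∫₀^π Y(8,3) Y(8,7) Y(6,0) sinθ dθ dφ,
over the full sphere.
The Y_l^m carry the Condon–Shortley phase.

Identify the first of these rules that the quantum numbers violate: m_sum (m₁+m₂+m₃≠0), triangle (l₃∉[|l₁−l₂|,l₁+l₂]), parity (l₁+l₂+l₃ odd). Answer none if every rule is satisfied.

m_sum

azimuthal sum: 3 + 7 + 0 = 10  ✗
0 ≤ 6 ≤ 16 (triangle on l)
L = 8 + 8 + 6 = 22 (even)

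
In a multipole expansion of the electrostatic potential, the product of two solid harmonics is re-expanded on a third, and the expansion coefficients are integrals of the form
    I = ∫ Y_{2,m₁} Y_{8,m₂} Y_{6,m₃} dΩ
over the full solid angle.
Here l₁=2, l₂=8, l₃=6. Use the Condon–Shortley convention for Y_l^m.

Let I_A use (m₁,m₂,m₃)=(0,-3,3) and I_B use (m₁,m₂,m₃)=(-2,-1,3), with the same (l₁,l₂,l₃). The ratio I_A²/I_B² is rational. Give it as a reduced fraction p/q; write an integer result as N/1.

Shared (l₁,l₂,l₃)=(2,8,6): N and (l;000)² cancel in I_A²/I_B².
A: Δ = 4!·0!·12!/17! = 1/30940; Racah Σ t=2..2: t=2:+1/8709120 = 1/8709120; ⇒ 3j(2 8 6; 0 -3 3)² = 55/3094, sgn -1
B: Δ = 4!·0!·12!/17! = 1/30940; Racah Σ t=4..4: t=4:+1/52254720 = 1/52254720; ⇒ 3j(2 8 6; -2 -1 3)² = 1/884, sgn -1
I_A²/I_B² = (55/3094)/(1/884) = 110/7

110/7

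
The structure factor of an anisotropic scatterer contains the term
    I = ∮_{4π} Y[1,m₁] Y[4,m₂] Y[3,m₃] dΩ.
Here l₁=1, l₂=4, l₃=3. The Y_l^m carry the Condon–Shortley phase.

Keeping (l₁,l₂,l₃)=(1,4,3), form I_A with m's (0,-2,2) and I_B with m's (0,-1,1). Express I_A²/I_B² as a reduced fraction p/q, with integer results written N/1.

l's match ⇒ only the (l;m) 3-j factors differ between A and B.
A: triangle coeff Δ(1,4,3) = 1/252; Σ_t [1,1]: t=1:−1/120 = -1/120; (3j)²=1/21 [(1 4 3; 0 -2 2)], sign=+1
B: triangle coeff Δ(1,4,3) = 1/252; Σ_t [1,1]: t=1:−1/48 = -1/48; (3j)²=5/84 [(1 4 3; 0 -1 1)], sign=-1
I_A²/I_B² = (1/21)/(5/84) = 4/5

4/5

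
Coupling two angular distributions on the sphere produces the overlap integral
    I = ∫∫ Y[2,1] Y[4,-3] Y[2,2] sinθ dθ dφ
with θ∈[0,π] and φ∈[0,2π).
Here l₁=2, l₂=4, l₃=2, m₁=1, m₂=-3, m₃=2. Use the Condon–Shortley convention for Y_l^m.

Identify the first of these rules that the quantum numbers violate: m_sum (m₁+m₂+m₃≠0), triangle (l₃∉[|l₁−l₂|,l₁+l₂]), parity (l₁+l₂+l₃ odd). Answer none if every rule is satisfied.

m₁+m₂+m₃ = 1 − 3 + 2 = 0  ✓
triangle: |2−4|=2 ≤ l₃=2 ≤ 2+4=6  ✓
parity: l₁+l₂+l₃ = 8 is even  ✓

none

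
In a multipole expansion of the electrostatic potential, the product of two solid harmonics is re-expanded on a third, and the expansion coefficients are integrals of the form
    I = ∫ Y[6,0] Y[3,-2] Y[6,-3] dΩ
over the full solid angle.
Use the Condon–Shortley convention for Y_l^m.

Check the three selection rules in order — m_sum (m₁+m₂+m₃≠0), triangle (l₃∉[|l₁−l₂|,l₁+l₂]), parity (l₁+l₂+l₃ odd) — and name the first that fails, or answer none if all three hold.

m_sum

azimuthal sum: 0 − 2 − 3 = -5  ✗
3 ≤ 6 ≤ 9 (triangle on l)
L = 6 + 3 + 6 = 15 (odd)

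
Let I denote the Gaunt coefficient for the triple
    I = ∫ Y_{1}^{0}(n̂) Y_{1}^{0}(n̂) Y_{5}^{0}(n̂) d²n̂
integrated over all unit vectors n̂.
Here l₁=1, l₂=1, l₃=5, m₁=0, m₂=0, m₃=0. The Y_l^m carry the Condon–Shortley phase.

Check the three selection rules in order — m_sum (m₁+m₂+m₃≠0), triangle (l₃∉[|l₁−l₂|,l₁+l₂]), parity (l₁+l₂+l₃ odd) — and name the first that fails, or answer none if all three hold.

triangle

Σmᵢ = 0  ✓
l₃∈[|l₁−l₂|,l₁+l₂]=[0,2], have l₃=5  ✗
Σlᵢ = 7 ⇒ odd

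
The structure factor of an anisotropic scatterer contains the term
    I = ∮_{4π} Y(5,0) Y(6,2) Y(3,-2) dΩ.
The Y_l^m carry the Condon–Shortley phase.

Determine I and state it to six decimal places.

-0.077843

Checks pass: Σm=0; 14 even; l₃=3∈[1,11].
(2·5+1)(2·6+1)(2·3+1) = 1001
Δ: 8! 2! 4! / 15! → 1/675675
sum: t=3:−1/8640 t=4:+1/2304 t=5:−1/8640 = 7/34560
3j²(5 6 3; 0 0 0) = Δ·Π!·Σ² = 7/429  (sign -1)
sum: t=4:+1/13824 t=5:−1/8640 = -1/23040
3j²(5 6 3; 0 2 -2) = Δ·Π!·Σ² = 2/429  (sign +1)
combine: 4πI² = 1001·7/429·2/429 = 98/1287
take √, sign -1: I = -0.07784287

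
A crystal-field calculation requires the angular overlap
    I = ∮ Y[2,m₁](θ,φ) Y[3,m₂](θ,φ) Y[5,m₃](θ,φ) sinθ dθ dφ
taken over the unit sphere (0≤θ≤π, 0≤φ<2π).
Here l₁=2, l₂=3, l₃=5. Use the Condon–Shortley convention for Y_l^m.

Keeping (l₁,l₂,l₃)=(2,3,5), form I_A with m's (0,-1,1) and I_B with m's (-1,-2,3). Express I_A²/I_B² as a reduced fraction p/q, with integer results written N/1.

45/56

Shared (l₁,l₂,l₃)=(2,3,5): N and (l;000)² cancel in I_A²/I_B².
A: Δ = 0!·4!·6!/11! = 1/2310; Racah Σ t=0..0: t=0:+1/192 = 1/192; ⇒ 3j(2 3 5; 0 -1 1)² = 3/77, sgn +1
B: Δ = 0!·4!·6!/11! = 1/2310; Racah Σ t=0..0: t=0:+1/720 = 1/720; ⇒ 3j(2 3 5; -1 -2 3)² = 8/165, sgn +1
I_A²/I_B² = (3/77)/(8/165) = 45/56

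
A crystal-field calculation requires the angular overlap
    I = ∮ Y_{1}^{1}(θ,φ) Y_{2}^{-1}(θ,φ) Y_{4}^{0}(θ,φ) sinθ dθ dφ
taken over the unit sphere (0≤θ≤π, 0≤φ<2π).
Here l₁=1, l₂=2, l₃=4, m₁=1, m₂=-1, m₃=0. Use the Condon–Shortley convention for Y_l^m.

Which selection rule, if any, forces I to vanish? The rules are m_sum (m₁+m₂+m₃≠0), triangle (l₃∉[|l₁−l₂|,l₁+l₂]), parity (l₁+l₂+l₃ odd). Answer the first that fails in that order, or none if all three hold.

triangle

m₁+m₂+m₃ = 1 − 1 + 0 = 0  ✓
triangle: |1−2|=1 ≤ l₃=4 ≤ 1+2=3  ✗
parity: l₁+l₂+l₃ = 7 is odd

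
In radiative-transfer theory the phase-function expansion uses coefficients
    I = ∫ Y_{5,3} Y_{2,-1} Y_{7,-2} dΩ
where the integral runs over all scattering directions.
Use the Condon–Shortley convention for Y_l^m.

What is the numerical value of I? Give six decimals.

Rules hold: Σm=0, L=14 even, 3≤7≤7.
N = 11·5·15 = 825
Δ = 0!·10!·4!/15! = 1/15015
Racah Σ t=0..0: t=0:+1/57600 = 1/57600
⇒ 3j(5 2 7; 0 0 0)² = 21/715, sgn -1
Racah Σ t=0..0: t=0:+1/483840 = 1/483840
⇒ 3j(5 2 7; 3 -1 -2)² = 6/1001, sgn -1
4πI² = N·(3j₀)²·(3jₘ)² = 270/1859
I = +1·√(0.145239/4π) = 0.10750713

0.107507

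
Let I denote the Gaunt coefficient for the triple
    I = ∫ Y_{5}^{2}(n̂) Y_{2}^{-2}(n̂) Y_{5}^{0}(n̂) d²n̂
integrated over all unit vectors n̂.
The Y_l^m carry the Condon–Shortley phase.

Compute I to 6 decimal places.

m-sum 0 ✓  L=12 even ✓  3≤5≤7 ✓
Π(2lᵢ+1) = 11×5×11 = 605
triangle coeff Δ(5,2,5) = 1/38610
Σ_t [0,2]: t=0:+1/2880 t=1:−1/576 t=2:+1/2880 = -1/960
(3j)²=10/429 [(5 2 5; 0 0 0)], sign=+1
Σ_t [0,0]: t=0:+1/2880 = 1/2880
(3j)²=14/429 [(5 2 5; 2 -2 0)], sign=-1
⇒ 4πI² = 700/1521
I = (-1)√(700/1521/(4π)) = -0.19137248

-0.191372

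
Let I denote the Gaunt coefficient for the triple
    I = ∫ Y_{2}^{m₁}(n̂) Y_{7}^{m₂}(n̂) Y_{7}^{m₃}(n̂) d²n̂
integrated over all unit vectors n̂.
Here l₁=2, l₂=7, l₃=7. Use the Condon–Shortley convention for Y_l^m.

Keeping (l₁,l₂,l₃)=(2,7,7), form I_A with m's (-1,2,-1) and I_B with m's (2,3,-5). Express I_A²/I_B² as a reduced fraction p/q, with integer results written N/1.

27/88

Shared (l₁,l₂,l₃)=(2,7,7): N and (l;000)² cancel in I_A²/I_B².
A: Δ = 2!·2!·12!/17! = 1/185640; Racah Σ t=1..2: t=1:−1/1935360 t=2:+1/1209600 = 1/3225600; ⇒ 3j(2 7 7; -1 2 -1)² = 243/61880, sgn +1
B: Δ = 2!·2!·12!/17! = 1/185640; Racah Σ t=0..0: t=0:+1/29030400 = 1/29030400; ⇒ 3j(2 7 7; 2 3 -5)² = 99/7735, sgn +1
I_A²/I_B² = (243/61880)/(99/7735) = 27/88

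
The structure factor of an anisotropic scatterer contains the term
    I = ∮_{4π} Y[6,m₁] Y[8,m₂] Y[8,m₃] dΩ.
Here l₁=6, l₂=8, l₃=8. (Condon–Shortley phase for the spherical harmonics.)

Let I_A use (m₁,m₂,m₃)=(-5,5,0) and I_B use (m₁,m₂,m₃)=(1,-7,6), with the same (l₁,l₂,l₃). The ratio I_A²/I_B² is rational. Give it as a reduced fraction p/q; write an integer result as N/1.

Same 6,8,8: normalisation and zero-m 3j drop out of the ratio.
A: Δ: 6! 6! 10! / 23! → 1/13742520792; sum: t=5:−1/6967296000 t=6:+1/2612736000 = 1/4180377600; 3j²(6 8 8; -5 5 0) = Δ·Π!·Σ² = 75/7429  (sign +1)
B: Δ: 6! 6! 10! / 23! → 1/13742520792; sum: t=0:+1/31352832000 t=1:−1/20901888000 = -1/62705664000; 3j²(6 8 8; 1 -7 6) = Δ·Π!·Σ² = 455/178296  (sign -1)
I_A²/I_B² = (75/7429)/(455/178296) = 360/91

360/91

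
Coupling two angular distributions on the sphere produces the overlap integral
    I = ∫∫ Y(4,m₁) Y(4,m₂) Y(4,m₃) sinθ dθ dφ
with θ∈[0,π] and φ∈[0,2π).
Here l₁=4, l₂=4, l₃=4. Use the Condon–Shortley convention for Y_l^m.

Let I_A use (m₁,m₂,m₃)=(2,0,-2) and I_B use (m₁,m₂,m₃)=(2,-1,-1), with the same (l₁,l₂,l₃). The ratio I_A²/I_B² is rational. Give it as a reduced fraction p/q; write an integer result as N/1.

121/360

Shared (l₁,l₂,l₃)=(4,4,4): N and (l;000)² cancel in I_A²/I_B².
A: Δ = 4!·4!·4!/13! = 1/450450; Racah Σ t=0..2: t=0:+1/2304 t=1:−1/216 t=2:+1/384 = -11/6912; ⇒ 3j(4 4 4; 2 0 -2)² = 11/1638, sgn -1
B: Δ = 4!·4!·4!/13! = 1/450450; Racah Σ t=0..2: t=0:+1/576 t=1:−1/144 t=2:+1/576 = -1/288; ⇒ 3j(4 4 4; 2 -1 -1)² = 20/1001, sgn +1
I_A²/I_B² = (11/1638)/(20/1001) = 121/360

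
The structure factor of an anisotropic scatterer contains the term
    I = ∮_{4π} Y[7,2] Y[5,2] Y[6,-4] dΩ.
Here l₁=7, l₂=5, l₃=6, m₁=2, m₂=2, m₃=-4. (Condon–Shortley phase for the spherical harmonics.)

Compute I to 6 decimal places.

Rules hold: Σm=0, L=18 even, 2≤6≤12.
N = 15·11·13 = 2145
Δ = 6!·8!·4!/19! = 1/174594420
Racah Σ t=1..5: t=1:−1/4147200 t=2:+1/207360 t=3:−1/82944 t=4:+1/207360 t=5:−1/4147200 = -1/345600
⇒ 3j(7 5 6; 0 0 0)² = 420/46189, sgn -1
Racah Σ t=3..5: t=3:−1/1244160 t=4:+1/1451520 t=5:−1/19353600 = -29/174182400
⇒ 3j(7 5 6; 2 2 -4)² = 841/554268, sgn -1
4πI² = N·(3j₀)²·(3jₘ)² = 441525/14919047
I = +1·√(0.0295947/4π) = 0.04852909

0.048529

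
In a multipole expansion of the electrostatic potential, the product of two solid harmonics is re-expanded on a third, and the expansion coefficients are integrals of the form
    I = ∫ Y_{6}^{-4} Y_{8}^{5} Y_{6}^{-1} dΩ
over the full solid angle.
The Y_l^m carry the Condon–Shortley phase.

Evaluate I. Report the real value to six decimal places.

Checks pass: Σm=0; 20 even; l₃=6∈[2,14].
(2·6+1)(2·8+1)(2·6+1) = 2873
Δ: 8! 4! 8! / 21! → 1/1309458150
sum: t=2:+1/49766400 t=3:−1/3110400 t=4:+1/1327104 t=5:−1/3110400 t=6:+1/49766400 = 1/6635520
3j²(6 8 6; 0 0 0) = Δ·Π!·Σ² = 350/46189  (sign +1)
sum: t=6:+1/174182400 t=7:−1/43545600 t=8:+1/116121600 = -1/116121600
3j²(6 8 6; -4 5 -1) = Δ·Π!·Σ² = 3/323  (sign +1)
combine: 4πI² = 2873·350/46189·3/323 = 13650/67507
take √, sign +1: I = 0.12684898

0.126849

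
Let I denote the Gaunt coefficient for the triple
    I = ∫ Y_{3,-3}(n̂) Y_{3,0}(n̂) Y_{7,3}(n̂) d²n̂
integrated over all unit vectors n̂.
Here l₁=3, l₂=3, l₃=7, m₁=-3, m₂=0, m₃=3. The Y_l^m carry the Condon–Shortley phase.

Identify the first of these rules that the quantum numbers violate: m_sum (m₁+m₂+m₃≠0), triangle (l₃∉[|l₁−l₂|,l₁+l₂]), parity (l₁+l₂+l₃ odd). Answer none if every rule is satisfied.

m₁+m₂+m₃ = -3 + 0 + 3 = 0  ✓
triangle: |3−3|=0 ≤ l₃=7 ≤ 3+3=6  ✗
parity: l₁+l₂+l₃ = 13 is odd

triangle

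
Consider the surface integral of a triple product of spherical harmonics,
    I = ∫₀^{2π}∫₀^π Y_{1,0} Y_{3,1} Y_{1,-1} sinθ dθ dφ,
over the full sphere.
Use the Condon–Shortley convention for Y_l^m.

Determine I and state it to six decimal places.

0.000000

triangle: need 2≤l₃≤4, have 1; I=0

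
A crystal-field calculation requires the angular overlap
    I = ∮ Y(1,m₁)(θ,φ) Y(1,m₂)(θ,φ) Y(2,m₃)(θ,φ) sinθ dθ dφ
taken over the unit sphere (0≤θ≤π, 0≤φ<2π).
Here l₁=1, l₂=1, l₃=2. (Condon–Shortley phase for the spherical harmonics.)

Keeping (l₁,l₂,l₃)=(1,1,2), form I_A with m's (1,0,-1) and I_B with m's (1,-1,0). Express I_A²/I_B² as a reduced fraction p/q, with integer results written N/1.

Same 1,1,2: normalisation and zero-m 3j drop out of the ratio.
A: Δ: 0! 2! 2! / 5! → 1/30; sum: t=0:+1/2 = 1/2; 3j²(1 1 2; 1 0 -1) = Δ·Π!·Σ² = 1/10  (sign -1)
B: Δ: 0! 2! 2! / 5! → 1/30; sum: t=0:+1/4 = 1/4; 3j²(1 1 2; 1 -1 0) = Δ·Π!·Σ² = 1/30  (sign +1)
I_A²/I_B² = (1/10)/(1/30) = 3/1

3/1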